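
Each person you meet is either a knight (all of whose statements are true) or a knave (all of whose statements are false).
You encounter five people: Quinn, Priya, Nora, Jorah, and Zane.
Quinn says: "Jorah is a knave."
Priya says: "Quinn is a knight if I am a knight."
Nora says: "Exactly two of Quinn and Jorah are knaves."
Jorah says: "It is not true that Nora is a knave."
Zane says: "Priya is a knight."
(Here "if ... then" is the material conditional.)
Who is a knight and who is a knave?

Quinn is a knight, Priya is a knight, Nora is a knave, Jorah is a knave, and Zane is a knight.

Quinn is a knight, so "Jorah is a knave" must be True — and it is.
Since Priya is a knight, "Quinn is a knight if I am a knight" needs to be True, which holds.
Nora is a knave, and the claim "exactly two of Quinn and Jorah are knaves" is indeed false.
As a knave, Jorah's statement "it is not true that Nora is a knave" should be false; it is.
Since Zane is a knight, "Priya is a knight" needs to be True, which holds.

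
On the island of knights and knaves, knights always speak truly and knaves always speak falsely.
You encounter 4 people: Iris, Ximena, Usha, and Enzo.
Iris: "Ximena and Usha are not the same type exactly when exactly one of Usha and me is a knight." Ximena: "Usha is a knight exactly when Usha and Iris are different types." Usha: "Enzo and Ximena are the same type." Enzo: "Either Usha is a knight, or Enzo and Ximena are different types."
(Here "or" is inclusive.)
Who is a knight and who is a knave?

Knights: Ximena, Usha, and Enzo. Knaves: Iris.

Suppose Iris is a knight. Then Iris's statement "Ximena and Usha are not the same type exactly when exactly one of Usha and me is a knight" would have to be true. Checking the 8 ways to assign the others, none is consistent with every speaker.
(For instance, with Ximena=knight, Usha=knight, Enzo=knight, Ximena's claim "Usha is a knight exactly when Usha and Iris are different types" comes out false where it would need to be true.)
So Iris must be a knave, making "Ximena and Usha are not the same type exactly when exactly one of Usha and me is a knight" false. Taking Iris=knave, Ximena=knight, Usha=knight, Enzo=knight, each remaining statement checks out:
  Ximena (knight): "Usha is a knight exactly when Usha and Iris are different types" — true. ✓
  Usha (knight): "Enzo and Ximena are the same type" — true. ✓
  Enzo (knight): "either Usha is a knight, or Enzo and Ximena are different types" — true. ✓
This is the unique consistent assignment.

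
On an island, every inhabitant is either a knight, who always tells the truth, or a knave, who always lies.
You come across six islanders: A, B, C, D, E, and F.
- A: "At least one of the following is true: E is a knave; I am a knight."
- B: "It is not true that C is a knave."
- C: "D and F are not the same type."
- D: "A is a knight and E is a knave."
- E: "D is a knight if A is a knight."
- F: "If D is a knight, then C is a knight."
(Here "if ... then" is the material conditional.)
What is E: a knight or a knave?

E is a knight.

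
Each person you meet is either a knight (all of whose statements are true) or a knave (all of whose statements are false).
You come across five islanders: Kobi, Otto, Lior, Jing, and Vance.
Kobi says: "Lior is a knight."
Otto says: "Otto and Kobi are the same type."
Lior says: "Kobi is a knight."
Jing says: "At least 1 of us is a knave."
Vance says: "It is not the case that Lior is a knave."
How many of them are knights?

4

The unique consistent assignment is Kobi=knight, Otto=knave, Lior=knight, Jing=knight, Vance=knight.
That has 4 knights.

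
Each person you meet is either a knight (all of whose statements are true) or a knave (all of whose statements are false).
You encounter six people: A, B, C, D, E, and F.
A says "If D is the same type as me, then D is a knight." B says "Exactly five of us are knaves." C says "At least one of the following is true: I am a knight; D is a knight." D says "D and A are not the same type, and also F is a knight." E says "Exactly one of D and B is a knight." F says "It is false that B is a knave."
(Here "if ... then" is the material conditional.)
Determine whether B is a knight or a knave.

B is a knave.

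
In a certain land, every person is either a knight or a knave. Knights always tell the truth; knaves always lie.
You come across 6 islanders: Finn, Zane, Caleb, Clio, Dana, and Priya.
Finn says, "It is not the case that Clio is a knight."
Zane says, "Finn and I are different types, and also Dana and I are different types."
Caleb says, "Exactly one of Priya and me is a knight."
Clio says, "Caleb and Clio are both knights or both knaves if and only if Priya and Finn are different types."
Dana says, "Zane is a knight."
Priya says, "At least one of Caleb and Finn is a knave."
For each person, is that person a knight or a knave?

Finn is a knight, so "it is not the case that Clio is a knight" must be true — and it is.
Since Zane is a knave, "Finn and I are different types, and also Dana and I are different types" needs to be False, which holds.
Caleb is a knight; "exactly one of Priya and me is a knight" is true, as required.
Since Clio is a knave, "Caleb and Clio are both knights or both knaves if and only if Priya and Finn are different types" needs to be False, which holds.
Since Dana is a knave, "Zane is a knight" needs to be False, which holds.
Priya is a knave; "at least one of Caleb and Finn is a knave" is False, as required.

Finn is a knight, Zane is a knave, Caleb is a knight, Clio is a knave, Dana is a knave, and Priya is a knave.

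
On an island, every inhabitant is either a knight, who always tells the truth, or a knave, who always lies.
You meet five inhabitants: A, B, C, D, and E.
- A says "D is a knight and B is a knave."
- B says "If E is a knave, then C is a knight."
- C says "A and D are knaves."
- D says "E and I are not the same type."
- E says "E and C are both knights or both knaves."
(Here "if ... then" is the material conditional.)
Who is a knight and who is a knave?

Knights: B and C. Knaves: A, D, and E.

Suppose A is a knight. Then A's statement "D is a knight and B is a knave" would have to be true. Checking the 16 ways to assign the others, none is consistent with every speaker.
(For instance, with B=knight, C=knight, D=knave, E=knave, A's claim "D is a knight and B is a knave" comes out false where it would need to be true.)
So A must be a knave, making "D is a knight and B is a knave" false. Taking A=knave, B=knight, C=knight, D=knave, E=knave, each remaining statement checks out:
  B (knight): "if E is a knave, then C is a knight" — true. ✓
  C (knight): "A and D are knaves" — true. ✓
  D (knave): "E and I are not the same type" — false. ✓
  E (knave): "E and C are both knights or both knaves" — false. ✓
This is the unique consistent assignment.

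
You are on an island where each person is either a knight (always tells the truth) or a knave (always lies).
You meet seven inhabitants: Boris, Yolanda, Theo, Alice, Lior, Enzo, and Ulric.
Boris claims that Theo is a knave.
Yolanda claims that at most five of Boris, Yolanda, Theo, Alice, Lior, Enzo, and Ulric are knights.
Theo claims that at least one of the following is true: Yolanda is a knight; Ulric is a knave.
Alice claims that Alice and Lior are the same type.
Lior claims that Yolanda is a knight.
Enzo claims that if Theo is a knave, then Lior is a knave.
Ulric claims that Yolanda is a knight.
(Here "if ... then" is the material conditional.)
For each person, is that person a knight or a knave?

Knights: Yolanda, Theo, Lior, Enzo, and Ulric. Knaves: Boris and Alice.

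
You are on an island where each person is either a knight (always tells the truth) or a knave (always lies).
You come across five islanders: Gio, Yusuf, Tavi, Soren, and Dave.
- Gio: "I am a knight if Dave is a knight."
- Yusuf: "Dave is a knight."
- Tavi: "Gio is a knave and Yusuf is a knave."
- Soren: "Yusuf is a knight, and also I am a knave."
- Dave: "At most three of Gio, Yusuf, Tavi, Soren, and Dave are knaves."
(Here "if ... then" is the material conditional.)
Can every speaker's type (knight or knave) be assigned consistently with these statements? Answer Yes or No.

One consistent assignment: Gio=knight, Yusuf=knave, Tavi=knave, Soren=knave, Dave=knave.

Yes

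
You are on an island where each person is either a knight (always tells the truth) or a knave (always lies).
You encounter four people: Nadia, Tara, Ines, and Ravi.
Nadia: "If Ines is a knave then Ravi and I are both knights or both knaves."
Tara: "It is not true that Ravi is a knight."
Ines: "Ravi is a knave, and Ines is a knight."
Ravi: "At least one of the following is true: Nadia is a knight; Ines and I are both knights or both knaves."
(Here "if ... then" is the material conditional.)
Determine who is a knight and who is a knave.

Nadia is a knight, and the claim "if Ines is a knave then Ravi and I are both knights or both knaves" is indeed True.
Tara (knave): "it is not true that Ravi is a knight" — False. ✓
Ines is a knave, and the claim "Ravi is a knave, and Ines is a knight" is indeed False.
Since Ravi is a knight, "at least one of the following is true: Nadia is a knight; Ines and I are both knights or both knaves" needs to be True, which holds.

Knights: Nadia and Ravi. Knaves: Tara and Ines.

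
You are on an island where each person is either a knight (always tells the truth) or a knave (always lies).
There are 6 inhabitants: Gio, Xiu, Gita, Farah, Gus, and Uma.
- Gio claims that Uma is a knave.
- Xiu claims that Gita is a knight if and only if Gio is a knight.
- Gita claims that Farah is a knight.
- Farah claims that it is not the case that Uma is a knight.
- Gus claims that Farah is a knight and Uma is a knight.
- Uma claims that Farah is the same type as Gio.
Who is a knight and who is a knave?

As a knave, Gio's statement "Uma is a knave" should be false; it is.
Xiu (knight): "Gita is a knight if and only if Gio is a knight" — True. ✓
Gita (knave): "Farah is a knight" — false. ✓
Farah is a knave, so "it is not the case that Uma is a knight" must be false — and it is.
Gus is a knave, so "Farah is a knight and Uma is a knight" must be false — and it is.
Uma (knight): "Farah is the same type as Gio" — True. ✓

Gio is a knave, Xiu is a knight, Gita is a knave, Farah is a knave, Gus is a knave, and Uma is a knight.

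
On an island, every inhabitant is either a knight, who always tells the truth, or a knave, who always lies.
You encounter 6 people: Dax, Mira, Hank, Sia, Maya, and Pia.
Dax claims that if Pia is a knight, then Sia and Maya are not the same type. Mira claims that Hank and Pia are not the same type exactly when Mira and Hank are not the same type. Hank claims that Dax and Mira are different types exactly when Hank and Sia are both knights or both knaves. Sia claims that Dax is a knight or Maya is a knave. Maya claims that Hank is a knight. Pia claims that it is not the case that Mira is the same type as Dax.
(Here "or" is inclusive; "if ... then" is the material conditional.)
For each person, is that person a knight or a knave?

Knights: Dax, Sia, and Pia. Knaves: Mira, Hank, and Maya.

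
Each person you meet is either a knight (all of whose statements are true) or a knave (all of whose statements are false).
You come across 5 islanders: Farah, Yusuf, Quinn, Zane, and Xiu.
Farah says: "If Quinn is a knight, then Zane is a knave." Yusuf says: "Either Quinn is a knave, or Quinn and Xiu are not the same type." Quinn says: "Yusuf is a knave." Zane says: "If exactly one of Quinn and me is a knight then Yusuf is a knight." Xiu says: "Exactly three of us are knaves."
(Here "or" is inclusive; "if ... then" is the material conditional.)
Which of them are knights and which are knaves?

Suppose Farah is a knave. Then Farah's statement "if Quinn is a knight, then Zane is a knave" would have to be false. Checking the 16 ways to assign the others, none is consistent with every speaker.
(For instance, with Yusuf=knight, Quinn=knave, Zane=knight, Xiu=knave, Farah's claim "if Quinn is a knight, then Zane is a knave" comes out true where it would need to be false.)
So Farah must be a knight, making "if Quinn is a knight, then Zane is a knave" true. Taking Farah=knight, Yusuf=knight, Quinn=knave, Zane=knight, Xiu=knave, each remaining statement checks out:
  Yusuf (knight): "either Quinn is a knave, or Quinn and Xiu are not the same type" — true. ✓
  Quinn (knave): "Yusuf is a knave" — false. ✓
  Zane (knight): "if exactly one of Quinn and me is a knight then Yusuf is a knight" — true. ✓
  Xiu (knave): "exactly three of us are knaves" — false. ✓
This is the unique consistent assignment.

Farah is a knight, Yusuf is a knight, Quinn is a knave, Zane is a knight, and Xiu is a knave.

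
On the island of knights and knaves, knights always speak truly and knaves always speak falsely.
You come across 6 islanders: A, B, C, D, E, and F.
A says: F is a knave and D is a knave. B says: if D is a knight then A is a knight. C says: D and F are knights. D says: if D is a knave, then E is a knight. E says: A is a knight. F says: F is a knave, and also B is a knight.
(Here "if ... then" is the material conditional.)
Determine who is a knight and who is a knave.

A is a knave, and the claim "F is a knave and D is a knave" is indeed False.
As a knave, B's statement "if D is a knight then A is a knight" should be False; it is.
C is a knave; "D and F are knights" is False, as required.
Since D is a knight, "if D is a knave, then E is a knight" needs to be true, which holds.
E is a knave, and the claim "A is a knight" is indeed False.
F (knave): "F is a knave, and also B is a knight" — False. ✓

A is a knave, B is a knave, C is a knave, D is a knight, E is a knave, and F is a knave.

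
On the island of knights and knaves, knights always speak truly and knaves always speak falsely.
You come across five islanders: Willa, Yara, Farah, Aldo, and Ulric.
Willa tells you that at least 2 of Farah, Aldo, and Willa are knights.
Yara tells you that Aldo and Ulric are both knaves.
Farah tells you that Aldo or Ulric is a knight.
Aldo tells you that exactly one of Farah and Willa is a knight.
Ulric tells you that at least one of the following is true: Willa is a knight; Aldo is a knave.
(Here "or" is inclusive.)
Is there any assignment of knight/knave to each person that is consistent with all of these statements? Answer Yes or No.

Yes

One consistent assignment: Willa=knight, Yara=knave, Farah=knight, Aldo=knave, Ulric=knight.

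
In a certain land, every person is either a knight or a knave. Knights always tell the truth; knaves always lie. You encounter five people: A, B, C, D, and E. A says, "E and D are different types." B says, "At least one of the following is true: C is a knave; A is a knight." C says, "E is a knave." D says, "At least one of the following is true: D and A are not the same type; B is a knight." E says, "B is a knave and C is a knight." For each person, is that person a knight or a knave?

Knights: A, B, C, and D. Knaves: E.

As a knight, A's statement "E and D are different types" should be true; it is.
As a knight, B's statement "at least one of the following is true: C is a knave; A is a knight" should be true; it is.
C is a knight; "E is a knave" is true, as required.
D is a knight, and the claim "at least one of the following is true: D and A are not the same type; B is a knight" is indeed true.
As a knave, E's statement "B is a knave and C is a knight" should be False; it is.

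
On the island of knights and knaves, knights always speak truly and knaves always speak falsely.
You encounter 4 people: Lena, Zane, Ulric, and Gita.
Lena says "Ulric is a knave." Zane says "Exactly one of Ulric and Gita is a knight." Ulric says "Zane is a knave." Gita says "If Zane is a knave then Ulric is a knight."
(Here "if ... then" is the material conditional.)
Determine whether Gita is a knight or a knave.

Gita is a knight.

Consistent assignments: {Lena=knight, Zane=knight, Ulric=knave, Gita=knight}; {Lena=knave, Zane=knave, Ulric=knight, Gita=knight}
In every consistent assignment, Gita is a knight.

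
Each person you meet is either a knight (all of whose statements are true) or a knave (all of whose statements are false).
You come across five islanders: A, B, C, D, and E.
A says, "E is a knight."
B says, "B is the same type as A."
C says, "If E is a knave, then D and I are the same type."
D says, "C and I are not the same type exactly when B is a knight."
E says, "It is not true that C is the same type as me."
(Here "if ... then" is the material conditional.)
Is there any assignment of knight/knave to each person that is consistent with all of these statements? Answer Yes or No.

No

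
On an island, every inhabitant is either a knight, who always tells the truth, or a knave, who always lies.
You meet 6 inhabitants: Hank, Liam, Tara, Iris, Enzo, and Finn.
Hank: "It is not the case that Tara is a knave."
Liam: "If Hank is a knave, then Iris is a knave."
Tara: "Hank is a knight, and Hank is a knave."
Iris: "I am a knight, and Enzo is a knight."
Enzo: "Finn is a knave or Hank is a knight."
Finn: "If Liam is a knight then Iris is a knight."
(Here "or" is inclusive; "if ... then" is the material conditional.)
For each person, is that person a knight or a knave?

Hank is a knave; "it is not the case that Tara is a knave" is False, as required.
As a knight, Liam's statement "if Hank is a knave, then Iris is a knave" should be True; it is.
Tara (knave): "Hank is a knight, and Hank is a knave" — False. ✓
Since Iris is a knave, "I am a knight, and Enzo is a knight" needs to be False, which holds.
As a knight, Enzo's statement "Finn is a knave or Hank is a knight" should be True; it is.
As a knave, Finn's statement "if Liam is a knight then Iris is a knight" should be False; it is.

Hank is a knave, Liam is a knight, Tara is a knave, Iris is a knave, Enzo is a knight, and Finn is a knave.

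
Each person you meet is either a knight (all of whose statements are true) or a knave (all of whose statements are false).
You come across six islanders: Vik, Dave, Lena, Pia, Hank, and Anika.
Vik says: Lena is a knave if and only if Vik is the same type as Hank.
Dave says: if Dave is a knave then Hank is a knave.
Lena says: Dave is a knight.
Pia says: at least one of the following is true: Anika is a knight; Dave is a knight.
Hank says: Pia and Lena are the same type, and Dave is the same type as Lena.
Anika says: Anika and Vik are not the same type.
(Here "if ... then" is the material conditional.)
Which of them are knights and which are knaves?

Vik is a knave, Dave is a knave, Lena is a knave, Pia is a knave, Hank is a knight, and Anika is a knave.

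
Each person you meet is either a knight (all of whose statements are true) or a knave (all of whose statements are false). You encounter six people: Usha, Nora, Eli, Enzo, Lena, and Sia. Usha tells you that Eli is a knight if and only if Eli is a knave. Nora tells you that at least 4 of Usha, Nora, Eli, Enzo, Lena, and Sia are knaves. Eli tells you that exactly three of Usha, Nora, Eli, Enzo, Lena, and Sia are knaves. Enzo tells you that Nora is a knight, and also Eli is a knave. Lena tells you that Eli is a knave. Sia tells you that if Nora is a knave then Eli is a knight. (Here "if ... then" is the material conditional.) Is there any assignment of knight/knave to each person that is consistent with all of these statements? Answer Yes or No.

No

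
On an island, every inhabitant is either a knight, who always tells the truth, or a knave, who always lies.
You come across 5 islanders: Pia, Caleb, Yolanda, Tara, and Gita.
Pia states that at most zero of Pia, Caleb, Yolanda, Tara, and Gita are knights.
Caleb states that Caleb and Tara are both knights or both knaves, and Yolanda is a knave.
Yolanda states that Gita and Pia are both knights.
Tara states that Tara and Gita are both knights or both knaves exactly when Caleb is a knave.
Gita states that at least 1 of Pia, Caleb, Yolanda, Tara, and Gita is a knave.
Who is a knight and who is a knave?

Since Pia is a knave, "at most zero of Pia, Caleb, Yolanda, Tara, and Gita are knights" needs to be False, which holds.
Caleb is a knave, and the claim "Caleb and Tara are both knights or both knaves, and Yolanda is a knave" is indeed False.
Yolanda is a knave, and the claim "Gita and Pia are both knights" is indeed False.
Since Tara is a knight, "Tara and Gita are both knights or both knaves exactly when Caleb is a knave" needs to be true, which holds.
Since Gita is a knight, "at least 1 of Pia, Caleb, Yolanda, Tara, and Gita is a knave" needs to be true, which holds.

Pia is a knave, Caleb is a knave, Yolanda is a knave, Tara is a knight, and Gita is a knight.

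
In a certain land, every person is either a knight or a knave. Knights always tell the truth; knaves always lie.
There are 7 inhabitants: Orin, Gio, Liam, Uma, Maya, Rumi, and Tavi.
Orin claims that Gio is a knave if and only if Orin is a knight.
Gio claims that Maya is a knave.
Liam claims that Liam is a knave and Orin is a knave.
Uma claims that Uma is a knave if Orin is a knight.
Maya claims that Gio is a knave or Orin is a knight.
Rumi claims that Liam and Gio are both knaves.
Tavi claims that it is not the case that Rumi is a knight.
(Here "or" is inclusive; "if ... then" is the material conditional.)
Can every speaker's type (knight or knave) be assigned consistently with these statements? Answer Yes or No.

No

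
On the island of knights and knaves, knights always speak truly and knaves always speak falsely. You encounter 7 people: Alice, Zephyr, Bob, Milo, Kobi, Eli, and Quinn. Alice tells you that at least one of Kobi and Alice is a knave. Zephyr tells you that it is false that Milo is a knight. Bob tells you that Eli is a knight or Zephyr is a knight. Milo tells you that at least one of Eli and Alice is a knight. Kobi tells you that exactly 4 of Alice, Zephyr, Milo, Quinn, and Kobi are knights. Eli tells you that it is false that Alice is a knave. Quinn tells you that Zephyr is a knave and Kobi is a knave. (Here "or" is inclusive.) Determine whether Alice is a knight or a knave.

Alice is a knight.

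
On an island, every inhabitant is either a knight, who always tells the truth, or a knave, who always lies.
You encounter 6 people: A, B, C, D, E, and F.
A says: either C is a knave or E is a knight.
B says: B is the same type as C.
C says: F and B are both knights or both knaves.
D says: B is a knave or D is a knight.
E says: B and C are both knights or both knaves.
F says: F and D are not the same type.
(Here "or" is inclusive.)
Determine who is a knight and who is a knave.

A is a knight, B is a knight, C is a knight, D is a knave, E is a knight, and F is a knight.

A is a knight, so "either C is a knave or E is a knight" must be True — and it is.
As a knight, B's statement "B is the same type as C" should be True; it is.
C is a knight; "F and B are both knights or both knaves" is True, as required.
Since D is a knave, "B is a knave or D is a knight" needs to be False, which holds.
E is a knight; "B and C are both knights or both knaves" is True, as required.
F is a knight, so "F and D are not the same type" must be True — and it is.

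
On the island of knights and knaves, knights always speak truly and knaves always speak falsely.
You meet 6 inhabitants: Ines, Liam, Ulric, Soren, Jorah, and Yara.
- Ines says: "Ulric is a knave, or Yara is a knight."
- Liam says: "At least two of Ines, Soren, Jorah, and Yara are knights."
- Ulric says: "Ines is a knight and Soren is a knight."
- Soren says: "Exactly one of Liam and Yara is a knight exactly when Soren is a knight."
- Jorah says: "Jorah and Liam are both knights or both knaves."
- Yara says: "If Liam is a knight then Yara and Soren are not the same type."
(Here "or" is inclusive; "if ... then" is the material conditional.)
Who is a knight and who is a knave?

As a knight, Ines's statement "Ulric is a knave, or Yara is a knight" should be true; it is.
Liam (knight): "at least two of Ines, Soren, Jorah, and Yara are knights" — true. ✓
Ulric is a knave; "Ines is a knight and Soren is a knight" is false, as required.
Since Soren is a knave, "exactly one of Liam and Yara is a knight exactly when Soren is a knight" needs to be false, which holds.
Jorah (knight): "Jorah and Liam are both knights or both knaves" — true. ✓
Yara (knave): "if Liam is a knight then Yara and Soren are not the same type" — false. ✓

Ines is a knight, Liam is a knight, Ulric is a knave, Soren is a knave, Jorah is a knight, and Yara is a knave.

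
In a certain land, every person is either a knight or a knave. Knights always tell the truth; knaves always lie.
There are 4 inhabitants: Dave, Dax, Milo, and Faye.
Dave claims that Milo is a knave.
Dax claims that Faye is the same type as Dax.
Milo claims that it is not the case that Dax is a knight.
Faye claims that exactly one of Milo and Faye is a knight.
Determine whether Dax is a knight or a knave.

Dax is a knight.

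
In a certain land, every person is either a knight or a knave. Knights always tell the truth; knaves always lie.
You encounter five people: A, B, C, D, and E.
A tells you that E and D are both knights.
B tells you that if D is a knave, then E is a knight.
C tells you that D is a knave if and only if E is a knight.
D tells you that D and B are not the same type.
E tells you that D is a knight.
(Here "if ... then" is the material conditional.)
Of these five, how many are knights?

0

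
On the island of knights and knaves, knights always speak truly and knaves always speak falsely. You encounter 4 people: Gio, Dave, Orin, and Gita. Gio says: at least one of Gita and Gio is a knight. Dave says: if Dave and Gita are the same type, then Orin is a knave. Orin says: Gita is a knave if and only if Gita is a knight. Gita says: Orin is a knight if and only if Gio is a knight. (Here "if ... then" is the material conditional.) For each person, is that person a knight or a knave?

As a knight, Gio's statement "at least one of Gita and Gio is a knight" should be true; it is.
Dave (knight): "if Dave and Gita are the same type, then Orin is a knave" — true. ✓
As a knave, Orin's statement "Gita is a knave if and only if Gita is a knight" should be false; it is.
Gita is a knave, so "Orin is a knight if and only if Gio is a knight" must be false — and it is.

Gio is a knight, Dave is a knight, Orin is a knave, and Gita is a knave.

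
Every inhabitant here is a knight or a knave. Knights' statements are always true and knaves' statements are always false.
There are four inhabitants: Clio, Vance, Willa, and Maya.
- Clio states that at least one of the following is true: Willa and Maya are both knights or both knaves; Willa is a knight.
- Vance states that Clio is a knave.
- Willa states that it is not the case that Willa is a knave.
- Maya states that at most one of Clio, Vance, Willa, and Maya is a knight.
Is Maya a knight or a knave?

Maya is a knave.

Consistent assignments: {Clio=knight, Vance=knave, Willa=knight, Maya=knave}
In every consistent assignment, Maya is a knave.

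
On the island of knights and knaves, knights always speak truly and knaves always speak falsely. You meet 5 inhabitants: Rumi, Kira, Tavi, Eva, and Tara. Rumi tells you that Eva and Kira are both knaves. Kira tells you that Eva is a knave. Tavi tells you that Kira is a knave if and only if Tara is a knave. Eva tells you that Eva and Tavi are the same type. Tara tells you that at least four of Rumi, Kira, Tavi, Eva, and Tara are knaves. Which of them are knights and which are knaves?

Rumi is a knave, Kira is a knave, Tavi is a knight, Eva is a knight, and Tara is a knave.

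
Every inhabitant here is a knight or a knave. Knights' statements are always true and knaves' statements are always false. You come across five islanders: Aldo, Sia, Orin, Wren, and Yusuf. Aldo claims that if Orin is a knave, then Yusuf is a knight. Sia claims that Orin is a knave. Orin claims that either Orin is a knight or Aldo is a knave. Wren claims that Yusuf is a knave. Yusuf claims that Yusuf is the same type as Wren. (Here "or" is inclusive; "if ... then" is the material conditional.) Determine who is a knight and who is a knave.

Knights: Aldo, Orin, and Wren. Knaves: Sia and Yusuf.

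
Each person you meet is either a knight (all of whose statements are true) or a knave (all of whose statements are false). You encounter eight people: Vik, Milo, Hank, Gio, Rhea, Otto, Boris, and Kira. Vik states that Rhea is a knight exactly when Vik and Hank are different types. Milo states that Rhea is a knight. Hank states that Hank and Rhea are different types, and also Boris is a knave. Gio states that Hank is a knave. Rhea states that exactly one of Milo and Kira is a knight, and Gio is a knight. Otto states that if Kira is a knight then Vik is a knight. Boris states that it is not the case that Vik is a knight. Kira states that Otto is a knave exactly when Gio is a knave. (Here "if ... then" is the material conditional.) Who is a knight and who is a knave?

Vik is a knight, Milo is a knave, Hank is a knight, Gio is a knave, Rhea is a knave, Otto is a knight, Boris is a knave, and Kira is a knave.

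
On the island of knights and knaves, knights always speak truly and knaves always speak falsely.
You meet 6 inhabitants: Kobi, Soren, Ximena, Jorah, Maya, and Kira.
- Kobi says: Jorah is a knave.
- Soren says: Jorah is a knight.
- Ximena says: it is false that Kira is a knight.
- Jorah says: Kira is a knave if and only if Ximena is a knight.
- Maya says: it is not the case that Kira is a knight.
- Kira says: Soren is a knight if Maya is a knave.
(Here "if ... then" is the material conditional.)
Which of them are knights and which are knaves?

Kobi is a knave, Soren is a knight, Ximena is a knave, Jorah is a knight, Maya is a knave, and Kira is a knight.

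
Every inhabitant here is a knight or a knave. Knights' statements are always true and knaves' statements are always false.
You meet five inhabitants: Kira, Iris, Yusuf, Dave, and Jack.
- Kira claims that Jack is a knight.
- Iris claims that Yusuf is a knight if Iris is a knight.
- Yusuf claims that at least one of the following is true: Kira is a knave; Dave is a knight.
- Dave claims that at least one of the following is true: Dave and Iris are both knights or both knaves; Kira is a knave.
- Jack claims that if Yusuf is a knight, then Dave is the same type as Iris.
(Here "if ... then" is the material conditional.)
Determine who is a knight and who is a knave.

Kira is a knight, Iris is a knight, Yusuf is a knight, Dave is a knight, and Jack is a knight.

Since Kira is a knight, "Jack is a knight" needs to be true, which holds.
As a knight, Iris's statement "Yusuf is a knight if Iris is a knight" should be true; it is.
As a knight, Yusuf's statement "at least one of the following is true: Kira is a knave; Dave is a knight" should be true; it is.
Dave is a knight, so "at least one of the following is true: Dave and Iris are both knights or both knaves; Kira is a knave" must be true — and it is.
As a knight, Jack's statement "if Yusuf is a knight, then Dave is the same type as Iris" should be true; it is.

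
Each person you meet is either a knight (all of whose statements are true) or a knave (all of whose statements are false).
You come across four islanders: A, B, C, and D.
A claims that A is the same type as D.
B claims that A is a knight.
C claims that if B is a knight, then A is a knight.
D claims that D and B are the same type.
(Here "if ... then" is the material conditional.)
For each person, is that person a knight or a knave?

A is a knight, B is a knight, C is a knight, and D is a knight.

A is a knight, so "A is the same type as D" must be True — and it is.
Since B is a knight, "A is a knight" needs to be True, which holds.
C (knight): "if B is a knight, then A is a knight" — True. ✓
D is a knight; "D and B are the same type" is True, as required.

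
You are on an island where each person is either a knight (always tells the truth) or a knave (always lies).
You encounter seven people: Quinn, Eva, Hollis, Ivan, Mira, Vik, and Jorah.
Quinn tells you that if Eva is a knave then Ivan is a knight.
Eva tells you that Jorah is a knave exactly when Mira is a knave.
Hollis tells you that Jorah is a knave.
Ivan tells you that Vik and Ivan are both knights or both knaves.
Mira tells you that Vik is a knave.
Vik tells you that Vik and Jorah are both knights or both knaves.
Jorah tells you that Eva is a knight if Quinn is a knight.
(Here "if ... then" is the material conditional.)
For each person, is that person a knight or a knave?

Knights: Vik and Jorah. Knaves: Quinn, Eva, Hollis, Ivan, and Mira.

Quinn (knave): "if Eva is a knave then Ivan is a knight" — False. ✓
Eva is a knave, and the claim "Jorah is a knave exactly when Mira is a knave" is indeed False.
Hollis is a knave; "Jorah is a knave" is False, as required.
Since Ivan is a knave, "Vik and Ivan are both knights or both knaves" needs to be False, which holds.
Mira is a knave; "Vik is a knave" is False, as required.
Vik is a knight; "Vik and Jorah are both knights or both knaves" is True, as required.
Jorah is a knight, and the claim "Eva is a knight if Quinn is a knight" is indeed True.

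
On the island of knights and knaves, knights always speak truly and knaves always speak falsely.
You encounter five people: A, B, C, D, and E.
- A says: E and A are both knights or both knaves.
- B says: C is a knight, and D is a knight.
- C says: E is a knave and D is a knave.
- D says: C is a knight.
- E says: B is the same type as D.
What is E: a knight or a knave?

E is a knight.

Consistent assignments: {A=knight, B=knave, C=knave, D=knave, E=knight}; {A=knave, B=knave, C=knave, D=knave, E=knight}
In every consistent assignment, E is a knight.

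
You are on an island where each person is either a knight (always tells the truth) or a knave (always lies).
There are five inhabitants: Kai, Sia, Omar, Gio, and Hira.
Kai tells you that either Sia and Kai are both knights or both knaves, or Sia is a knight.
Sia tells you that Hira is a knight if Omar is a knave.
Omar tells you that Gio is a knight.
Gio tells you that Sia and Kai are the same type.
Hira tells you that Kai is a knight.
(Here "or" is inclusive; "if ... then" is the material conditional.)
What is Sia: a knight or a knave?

Sia is a knight.

Consistent assignments: {Kai=knight, Sia=knight, Omar=knight, Gio=knight, Hira=knight}
In every consistent assignment, Sia is a knight.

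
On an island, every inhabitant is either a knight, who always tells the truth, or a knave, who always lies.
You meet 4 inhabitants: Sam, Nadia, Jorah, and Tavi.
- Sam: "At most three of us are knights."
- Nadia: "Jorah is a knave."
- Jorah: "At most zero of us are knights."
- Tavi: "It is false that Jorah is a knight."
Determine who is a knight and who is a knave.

Suppose Sam is a knave. Then Sam's statement "at most three of us are knights" would have to be false. Checking the 8 ways to assign the others, none is consistent with every speaker.
(For instance, with Nadia=knight, Jorah=knave, Tavi=knight, Sam's claim "at most three of us are knights" comes out true where it would need to be false.)
So Sam must be a knight, making "at most three of us are knights" true. Taking Sam=knight, Nadia=knight, Jorah=knave, Tavi=knight, each remaining statement checks out:
  Nadia (knight): "Jorah is a knave" — true. ✓
  Jorah (knave): "at most zero of us are knights" — false. ✓
  Tavi (knight): "it is false that Jorah is a knight" — true. ✓
This is the unique consistent assignment.

Knights: Sam, Nadia, and Tavi. Knaves: Jorah.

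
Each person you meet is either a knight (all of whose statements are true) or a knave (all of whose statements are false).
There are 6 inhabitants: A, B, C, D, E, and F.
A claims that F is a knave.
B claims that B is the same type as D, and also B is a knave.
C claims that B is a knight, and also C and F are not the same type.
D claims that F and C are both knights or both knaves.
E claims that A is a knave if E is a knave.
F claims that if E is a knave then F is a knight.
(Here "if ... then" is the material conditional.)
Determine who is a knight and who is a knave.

A is a knight, B is a knave, C is a knave, D is a knight, E is a knave, and F is a knave.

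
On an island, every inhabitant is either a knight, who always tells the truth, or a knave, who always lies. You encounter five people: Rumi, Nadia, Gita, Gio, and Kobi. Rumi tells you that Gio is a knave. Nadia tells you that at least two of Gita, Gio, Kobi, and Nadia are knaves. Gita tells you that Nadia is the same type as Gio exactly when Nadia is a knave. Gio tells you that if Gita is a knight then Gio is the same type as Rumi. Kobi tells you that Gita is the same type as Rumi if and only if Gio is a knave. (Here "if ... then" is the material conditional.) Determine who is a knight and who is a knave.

Suppose Rumi is a knight. Then Rumi's statement "Gio is a knave" would have to be true. Checking the 16 ways to assign the others, none is consistent with every speaker.
(For instance, with Nadia=knight, Gita=knave, Gio=knight, Kobi=knave, Rumi's claim "Gio is a knave" comes out false where it would need to be true.)
So Rumi must be a knave, making "Gio is a knave" false. Taking Rumi=knave, Nadia=knight, Gita=knave, Gio=knight, Kobi=knave, each remaining statement checks out:
  Nadia (knight): "at least two of Gita, Gio, Kobi, and Nadia are knaves" — true. ✓
  Gita (knave): "Nadia is the same type as Gio exactly when Nadia is a knave" — false. ✓
  Gio (knight): "if Gita is a knight then Gio is the same type as Rumi" — true. ✓
  Kobi (knave): "Gita is the same type as Rumi if and only if Gio is a knave" — false. ✓
This is the unique consistent assignment.

Rumi is a knave, Nadia is a knight, Gita is a knave, Gio is a knight, and Kobi is a knave.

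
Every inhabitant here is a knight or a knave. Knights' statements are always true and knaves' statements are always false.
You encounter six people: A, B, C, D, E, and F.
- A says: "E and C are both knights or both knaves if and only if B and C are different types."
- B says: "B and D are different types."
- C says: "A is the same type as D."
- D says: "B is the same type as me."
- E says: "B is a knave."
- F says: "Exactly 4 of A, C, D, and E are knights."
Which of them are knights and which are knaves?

A is a knight, B is a knight, C is a knave, D is a knave, E is a knave, and F is a knave.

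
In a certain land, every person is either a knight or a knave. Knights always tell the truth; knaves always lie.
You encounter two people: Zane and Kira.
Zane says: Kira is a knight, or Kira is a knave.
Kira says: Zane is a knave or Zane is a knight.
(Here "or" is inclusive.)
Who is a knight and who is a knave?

Zane is a knight and Kira is a knight.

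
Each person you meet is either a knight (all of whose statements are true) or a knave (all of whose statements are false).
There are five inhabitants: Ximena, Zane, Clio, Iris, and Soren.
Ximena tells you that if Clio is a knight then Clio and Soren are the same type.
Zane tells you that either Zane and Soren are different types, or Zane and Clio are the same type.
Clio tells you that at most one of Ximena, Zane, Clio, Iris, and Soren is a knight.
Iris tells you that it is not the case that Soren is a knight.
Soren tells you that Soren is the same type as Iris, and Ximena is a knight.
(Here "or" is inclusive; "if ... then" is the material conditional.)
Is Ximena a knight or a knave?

Ximena is a knight.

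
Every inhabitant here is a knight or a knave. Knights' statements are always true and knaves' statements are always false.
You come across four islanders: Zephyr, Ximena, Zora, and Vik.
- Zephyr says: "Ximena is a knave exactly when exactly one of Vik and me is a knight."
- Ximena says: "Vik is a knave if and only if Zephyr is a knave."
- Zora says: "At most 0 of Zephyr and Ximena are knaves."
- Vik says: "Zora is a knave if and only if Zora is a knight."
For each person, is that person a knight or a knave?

Zephyr is a knight, Ximena is a knave, Zora is a knave, and Vik is a knave.

Suppose Zephyr is a knave. Then Zephyr's statement "Ximena is a knave exactly when exactly one of Vik and me is a knight" would have to be false. Checking the 8 ways to assign the others, none is consistent with every speaker.
(For instance, with Ximena=knave, Zora=knave, Vik=knave, Ximena's claim "Vik is a knave if and only if Zephyr is a knave" comes out true where it would need to be false.)
So Zephyr must be a knight, making "Ximena is a knave exactly when exactly one of Vik and me is a knight" true. Taking Zephyr=knight, Ximena=knave, Zora=knave, Vik=knave, each remaining statement checks out:
  Ximena (knave): "Vik is a knave if and only if Zephyr is a knave" — false. ✓
  Zora (knave): "at most 0 of Zephyr and Ximena are knaves" — false. ✓
  Vik (knave): "Zora is a knave if and only if Zora is a knight" — false. ✓
This is the unique consistent assignment.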